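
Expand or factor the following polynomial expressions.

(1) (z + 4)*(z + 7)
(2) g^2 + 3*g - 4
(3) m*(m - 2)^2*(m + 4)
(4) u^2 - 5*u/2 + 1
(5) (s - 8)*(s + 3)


(1) = z^2 + 11*z + 28
(2) = (g - 1)*(g + 4)
(3) = m^4 - 12*m^2 + 16*m
(4) = (u - 2)*(u - 1/2)
(5) = s^2 - 5*s - 24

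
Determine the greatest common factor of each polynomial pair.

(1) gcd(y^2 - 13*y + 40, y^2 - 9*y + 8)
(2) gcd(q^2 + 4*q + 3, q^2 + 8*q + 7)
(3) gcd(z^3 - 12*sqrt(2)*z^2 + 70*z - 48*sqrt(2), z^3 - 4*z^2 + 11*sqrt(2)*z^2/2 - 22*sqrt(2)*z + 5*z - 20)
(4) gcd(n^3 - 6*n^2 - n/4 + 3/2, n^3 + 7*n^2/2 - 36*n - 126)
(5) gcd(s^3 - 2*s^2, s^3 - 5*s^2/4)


(1) = y - 8
(2) = gcd((q + 1)*(q + 3), (q + 1)*(q + 7)) = q + 1
(3) = 1
(4) = n - 6
(5) = s^2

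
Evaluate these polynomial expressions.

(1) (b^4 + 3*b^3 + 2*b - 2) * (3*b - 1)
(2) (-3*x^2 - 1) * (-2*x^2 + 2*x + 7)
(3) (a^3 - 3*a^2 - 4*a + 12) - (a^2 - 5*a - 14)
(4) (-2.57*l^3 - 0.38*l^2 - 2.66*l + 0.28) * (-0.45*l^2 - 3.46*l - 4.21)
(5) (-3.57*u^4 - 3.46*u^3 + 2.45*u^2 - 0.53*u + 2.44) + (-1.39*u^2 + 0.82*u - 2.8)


(1) = 3*b^5 + 8*b^4 - 3*b^3 + 6*b^2 - 8*b + 2
(2) = 6*x^4 - 6*x^3 - 19*x^2 - 2*x - 7
(3) = a^3 - 4*a^2 + a + 26
(4) = 1.1565*l^5 + 9.0632*l^4 + 13.3315*l^3 + 10.6774*l^2 + 10.2298*l - 1.1788
(5) = -3.57*u^4 - 3.46*u^3 + 1.06*u^2 + 0.29*u - 0.36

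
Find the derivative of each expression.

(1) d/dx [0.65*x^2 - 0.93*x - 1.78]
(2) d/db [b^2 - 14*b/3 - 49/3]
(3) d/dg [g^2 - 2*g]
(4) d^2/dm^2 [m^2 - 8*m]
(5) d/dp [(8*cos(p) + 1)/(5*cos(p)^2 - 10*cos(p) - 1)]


(1) = 1.3*x - 0.93
(2) = 2*b - 14/3
(3) = 2*g - 2
(4) = 2
(5) = 2*(20*cos(p)^2 + 5*cos(p) - 1)*sin(p)/(5*sin(p)^2 + 10*cos(p) - 4)^2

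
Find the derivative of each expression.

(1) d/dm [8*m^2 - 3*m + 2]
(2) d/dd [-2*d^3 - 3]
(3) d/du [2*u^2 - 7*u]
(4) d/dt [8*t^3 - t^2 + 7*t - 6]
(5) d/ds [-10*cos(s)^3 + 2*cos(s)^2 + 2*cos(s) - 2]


(1) = 16*m - 3
(2) = -6*d^2
(3) = 4*u - 7
(4) = 24*t^2 - 2*t + 7
(5) = 2*(15*cos(s)^2 - 2*cos(s) - 1)*sin(s)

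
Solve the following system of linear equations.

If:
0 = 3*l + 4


Then:
l = -4/3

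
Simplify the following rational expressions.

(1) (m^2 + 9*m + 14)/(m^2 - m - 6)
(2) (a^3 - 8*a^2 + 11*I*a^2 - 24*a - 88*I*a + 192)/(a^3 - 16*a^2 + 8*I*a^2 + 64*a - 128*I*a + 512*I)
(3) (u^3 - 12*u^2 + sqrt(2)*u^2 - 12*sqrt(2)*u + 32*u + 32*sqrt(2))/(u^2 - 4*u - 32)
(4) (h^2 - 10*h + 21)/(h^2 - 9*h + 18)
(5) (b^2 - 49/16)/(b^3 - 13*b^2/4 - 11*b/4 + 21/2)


(1) = (m + 7)/(m - 3)
(2) = (a + 3*I)/(a - 8)
(3) = (u^2 + u*(-4 + sqrt(2)) - 4*sqrt(2))/(u + 4)
(4) = (h - 7)/(h - 6)
(5) = (4*b - 7)/(4*b^2 - 20*b + 24)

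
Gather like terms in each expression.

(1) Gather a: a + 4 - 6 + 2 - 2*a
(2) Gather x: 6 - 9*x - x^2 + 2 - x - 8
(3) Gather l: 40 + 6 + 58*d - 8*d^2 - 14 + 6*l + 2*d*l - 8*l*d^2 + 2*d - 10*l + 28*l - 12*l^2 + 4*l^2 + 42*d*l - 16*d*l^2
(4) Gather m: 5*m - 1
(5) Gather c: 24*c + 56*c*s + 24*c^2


(1) = -a
(2) = -x^2 - 10*x
(3) = -8*d^2 + 60*d + l^2*(-16*d - 8) + l*(-8*d^2 + 44*d + 24) + 32
(4) = 5*m - 1
(5) = 24*c^2 + c*(56*s + 24)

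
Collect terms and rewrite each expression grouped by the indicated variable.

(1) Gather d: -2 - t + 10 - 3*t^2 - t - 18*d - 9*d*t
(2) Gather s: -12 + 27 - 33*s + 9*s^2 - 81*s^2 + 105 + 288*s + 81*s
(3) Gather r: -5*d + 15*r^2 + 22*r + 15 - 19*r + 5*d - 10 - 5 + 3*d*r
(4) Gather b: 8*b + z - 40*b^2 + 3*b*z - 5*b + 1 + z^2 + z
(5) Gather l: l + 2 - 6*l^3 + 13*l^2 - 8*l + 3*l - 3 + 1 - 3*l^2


(1) = d*(-9*t - 18) - 3*t^2 - 2*t + 8
(2) = -72*s^2 + 336*s + 120
(3) = 15*r^2 + r*(3*d + 3)
(4) = -40*b^2 + b*(3*z + 3) + z^2 + 2*z + 1
(5) = -6*l^3 + 10*l^2 - 4*l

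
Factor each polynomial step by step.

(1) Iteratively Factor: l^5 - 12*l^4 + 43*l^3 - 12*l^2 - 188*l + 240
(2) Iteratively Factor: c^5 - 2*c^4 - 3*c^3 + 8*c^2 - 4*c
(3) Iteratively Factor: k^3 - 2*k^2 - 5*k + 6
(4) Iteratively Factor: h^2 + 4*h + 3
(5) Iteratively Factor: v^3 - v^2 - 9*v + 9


(1) = (l + 2)*(l^4 - 14*l^3 + 71*l^2 - 154*l + 120) = (l - 2)*(l + 2)*(l^3 - 12*l^2 + 47*l - 60) = (l - 4)*(l - 2)*(l + 2)*(l^2 - 8*l + 15) = (l - 5)*(l - 4)*(l - 2)*(l + 2)*(l - 3)
(2) = (c)*(c^4 - 2*c^3 - 3*c^2 + 8*c - 4) = c*(c - 1)*(c^3 - c^2 - 4*c + 4) = c*(c - 1)^2*(c^2 - 4) = c*(c - 1)^2*(c + 2)*(c - 2)
(3) = (k + 2)*(k^2 - 4*k + 3) = (k - 3)*(k + 2)*(k - 1)
(4) = (h + 1)*(h + 3)
(5) = (v - 3)*(v^2 + 2*v - 3) = (v - 3)*(v - 1)*(v + 3)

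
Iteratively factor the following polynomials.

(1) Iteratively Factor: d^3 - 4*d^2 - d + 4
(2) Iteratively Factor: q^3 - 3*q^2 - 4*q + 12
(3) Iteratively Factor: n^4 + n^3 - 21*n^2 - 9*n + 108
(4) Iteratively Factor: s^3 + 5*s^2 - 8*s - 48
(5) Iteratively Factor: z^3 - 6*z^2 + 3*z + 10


(1) = (d - 1)*(d^2 - 3*d - 4) = (d - 1)*(d + 1)*(d - 4)
(2) = (q - 3)*(q^2 - 4) = (q - 3)*(q + 2)*(q - 2)
(3) = (n + 3)*(n^3 - 2*n^2 - 15*n + 36) = (n - 3)*(n + 3)*(n^2 + n - 12) = (n - 3)*(n + 3)*(n + 4)*(n - 3)
(4) = (s + 4)*(s^2 + s - 12) = (s - 3)*(s + 4)*(s + 4)
(5) = (z - 2)*(z^2 - 4*z - 5) = (z - 5)*(z - 2)*(z + 1)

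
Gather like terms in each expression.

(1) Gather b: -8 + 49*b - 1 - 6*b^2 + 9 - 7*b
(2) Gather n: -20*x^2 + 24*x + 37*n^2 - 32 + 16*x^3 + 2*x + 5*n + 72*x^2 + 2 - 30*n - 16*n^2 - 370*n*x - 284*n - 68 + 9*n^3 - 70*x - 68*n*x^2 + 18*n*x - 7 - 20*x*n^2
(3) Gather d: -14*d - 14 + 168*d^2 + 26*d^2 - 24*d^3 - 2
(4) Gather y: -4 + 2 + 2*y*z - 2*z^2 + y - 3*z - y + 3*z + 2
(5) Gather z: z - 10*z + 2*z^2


(1) = -6*b^2 + 42*b
(2) = 9*n^3 + n^2*(21 - 20*x) + n*(-68*x^2 - 352*x - 309) + 16*x^3 + 52*x^2 - 44*x - 105
(3) = -24*d^3 + 194*d^2 - 14*d - 16
(4) = 2*y*z - 2*z^2
(5) = 2*z^2 - 9*z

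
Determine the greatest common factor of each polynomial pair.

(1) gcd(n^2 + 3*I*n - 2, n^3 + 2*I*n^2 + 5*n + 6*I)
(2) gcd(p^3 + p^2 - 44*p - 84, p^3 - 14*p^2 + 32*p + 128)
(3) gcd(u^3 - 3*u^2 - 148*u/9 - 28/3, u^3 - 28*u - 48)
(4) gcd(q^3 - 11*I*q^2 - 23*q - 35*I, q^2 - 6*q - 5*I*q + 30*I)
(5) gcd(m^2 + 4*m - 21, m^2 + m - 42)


(1) = n + I
(2) = gcd((p - 7)*(p + 2)*(p + 6), (p - 8)^2*(p + 2)) = p + 2
(3) = u - 6
(4) = q - 5*I
(5) = m + 7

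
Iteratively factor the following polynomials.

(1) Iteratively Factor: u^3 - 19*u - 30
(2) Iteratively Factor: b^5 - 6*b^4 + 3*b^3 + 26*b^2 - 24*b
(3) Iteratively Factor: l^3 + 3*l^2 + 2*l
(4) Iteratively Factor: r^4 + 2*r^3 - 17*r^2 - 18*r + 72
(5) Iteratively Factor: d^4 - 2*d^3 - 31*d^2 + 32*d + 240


(1) = (u + 3)*(u^2 - 3*u - 10) = (u - 5)*(u + 3)*(u + 2)
(2) = (b - 3)*(b^4 - 3*b^3 - 6*b^2 + 8*b) = (b - 4)*(b - 3)*(b^3 + b^2 - 2*b) = (b - 4)*(b - 3)*(b - 1)*(b^2 + 2*b) = (b - 4)*(b - 3)*(b - 1)*(b + 2)*(b)
(3) = (l + 1)*(l^2 + 2*l) = (l + 1)*(l + 2)*(l)
(4) = (r + 4)*(r^3 - 2*r^2 - 9*r + 18) = (r - 2)*(r + 4)*(r^2 - 9) = (r - 2)*(r + 3)*(r + 4)*(r - 3)
(5) = (d + 4)*(d^3 - 6*d^2 - 7*d + 60) = (d + 3)*(d + 4)*(d^2 - 9*d + 20) = (d - 4)*(d + 3)*(d + 4)*(d - 5)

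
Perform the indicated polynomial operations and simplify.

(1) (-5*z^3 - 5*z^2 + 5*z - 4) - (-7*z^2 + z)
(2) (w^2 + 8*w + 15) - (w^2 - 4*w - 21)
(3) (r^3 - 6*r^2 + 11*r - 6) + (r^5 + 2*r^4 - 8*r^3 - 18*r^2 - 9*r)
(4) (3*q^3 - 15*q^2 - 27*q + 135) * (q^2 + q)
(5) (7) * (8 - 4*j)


(1) = -5*z^3 + 2*z^2 + 4*z - 4
(2) = 12*w + 36
(3) = r^5 + 2*r^4 - 7*r^3 - 24*r^2 + 2*r - 6
(4) = 3*q^5 - 12*q^4 - 42*q^3 + 108*q^2 + 135*q
(5) = 56 - 28*j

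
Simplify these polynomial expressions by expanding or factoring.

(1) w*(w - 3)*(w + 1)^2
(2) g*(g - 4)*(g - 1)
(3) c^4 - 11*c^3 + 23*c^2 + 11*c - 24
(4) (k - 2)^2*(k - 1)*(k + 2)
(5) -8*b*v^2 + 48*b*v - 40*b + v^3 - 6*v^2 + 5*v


(1) = w^4 - w^3 - 5*w^2 - 3*w
(2) = g^3 - 5*g^2 + 4*g
(3) = (c - 8)*(c - 3)*(c - 1)*(c + 1)
(4) = k^4 - 3*k^3 - 2*k^2 + 12*k - 8
(5) = (-8*b + v)*(v - 5)*(v - 1)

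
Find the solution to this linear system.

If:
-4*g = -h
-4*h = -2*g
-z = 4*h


Then:
g = 0
h = 0
z = 0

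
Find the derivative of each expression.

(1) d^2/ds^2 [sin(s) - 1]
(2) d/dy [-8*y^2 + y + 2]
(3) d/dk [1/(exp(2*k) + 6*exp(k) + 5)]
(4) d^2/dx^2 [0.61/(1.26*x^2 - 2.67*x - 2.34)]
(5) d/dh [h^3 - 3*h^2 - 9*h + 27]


(1) = -sin(s)
(2) = 1 - 16*y
(3) = 2*(-exp(k) - 3)*exp(k)/(exp(2*k) + 6*exp(k) + 5)^2
(4) = (1.936872*x^2 - 4.104324*x - 0.61*(2.52*x - 2.67)*(5.04*x - 5.34) - 3.597048)/(-1.26*x^2 + 2.67*x + 2.34)^3
(5) = 3*h^2 - 6*h - 9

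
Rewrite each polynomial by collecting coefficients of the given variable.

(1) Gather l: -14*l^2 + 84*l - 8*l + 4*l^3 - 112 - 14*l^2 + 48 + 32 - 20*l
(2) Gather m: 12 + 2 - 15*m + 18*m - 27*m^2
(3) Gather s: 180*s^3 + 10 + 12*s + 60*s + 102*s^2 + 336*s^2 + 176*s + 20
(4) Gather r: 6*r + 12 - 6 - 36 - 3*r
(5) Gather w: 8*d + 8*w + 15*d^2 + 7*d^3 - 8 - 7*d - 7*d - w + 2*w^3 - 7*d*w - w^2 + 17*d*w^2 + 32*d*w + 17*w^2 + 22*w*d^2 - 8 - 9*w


(1) = 4*l^3 - 28*l^2 + 56*l - 32
(2) = -27*m^2 + 3*m + 14
(3) = 180*s^3 + 438*s^2 + 248*s + 30
(4) = 3*r - 30
(5) = 7*d^3 + 15*d^2 - 6*d + 2*w^3 + w^2*(17*d + 16) + w*(22*d^2 + 25*d - 2) - 16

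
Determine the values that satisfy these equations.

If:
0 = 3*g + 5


Then:
g = -5/3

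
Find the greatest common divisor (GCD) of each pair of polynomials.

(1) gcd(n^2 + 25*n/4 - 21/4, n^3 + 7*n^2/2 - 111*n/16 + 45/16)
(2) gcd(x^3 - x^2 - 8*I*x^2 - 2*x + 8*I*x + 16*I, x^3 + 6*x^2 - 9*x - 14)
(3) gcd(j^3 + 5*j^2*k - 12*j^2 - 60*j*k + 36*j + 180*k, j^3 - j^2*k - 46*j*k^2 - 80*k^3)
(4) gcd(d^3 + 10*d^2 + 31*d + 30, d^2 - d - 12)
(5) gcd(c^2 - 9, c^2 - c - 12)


(1) = n - 3/4
(2) = gcd((x - 2)*(x + 1)*(x - 8*I), (x - 2)*(x + 1)*(x + 7)) = x^2 - x - 2
(3) = j + 5*k
(4) = gcd((d + 2)*(d + 3)*(d + 5), (d - 4)*(d + 3)) = d + 3
(5) = c + 3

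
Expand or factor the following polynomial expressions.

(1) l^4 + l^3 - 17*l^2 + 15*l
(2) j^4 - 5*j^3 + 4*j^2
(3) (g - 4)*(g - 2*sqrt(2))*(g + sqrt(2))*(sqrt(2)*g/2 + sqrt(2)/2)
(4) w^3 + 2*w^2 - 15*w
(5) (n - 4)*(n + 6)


(1) = l*(l - 3)*(l - 1)*(l + 5)
(2) = j^2*(j - 4)*(j - 1)
(3) = sqrt(2)*g^4/2 - 3*sqrt(2)*g^3/2 - g^3 - 4*sqrt(2)*g^2 + 3*g^2 + 4*g + 6*sqrt(2)*g + 8*sqrt(2)
(4) = w*(w - 3)*(w + 5)
(5) = n^2 + 2*n - 24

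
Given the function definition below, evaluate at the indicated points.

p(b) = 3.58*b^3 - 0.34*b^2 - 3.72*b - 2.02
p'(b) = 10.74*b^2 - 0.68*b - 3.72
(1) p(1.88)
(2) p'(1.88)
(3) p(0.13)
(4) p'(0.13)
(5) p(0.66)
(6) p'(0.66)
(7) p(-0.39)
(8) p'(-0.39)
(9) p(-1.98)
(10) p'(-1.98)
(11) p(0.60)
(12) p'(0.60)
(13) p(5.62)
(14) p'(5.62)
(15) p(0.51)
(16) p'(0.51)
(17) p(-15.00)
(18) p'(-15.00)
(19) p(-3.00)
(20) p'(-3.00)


(1) = 13.57
(2) = 32.96
(3) = -2.50
(4) = -3.63
(5) = -3.59
(6) = 0.51
(7) = -0.83
(8) = -1.82
(9) = -23.78
(10) = 39.73
(11) = -3.60
(12) = -0.26
(13) = 601.80
(14) = 331.67
(15) = -3.53
(16) = -1.27
(17) = -12105.22
(18) = 2422.98
(19) = -90.58
(20) = 94.98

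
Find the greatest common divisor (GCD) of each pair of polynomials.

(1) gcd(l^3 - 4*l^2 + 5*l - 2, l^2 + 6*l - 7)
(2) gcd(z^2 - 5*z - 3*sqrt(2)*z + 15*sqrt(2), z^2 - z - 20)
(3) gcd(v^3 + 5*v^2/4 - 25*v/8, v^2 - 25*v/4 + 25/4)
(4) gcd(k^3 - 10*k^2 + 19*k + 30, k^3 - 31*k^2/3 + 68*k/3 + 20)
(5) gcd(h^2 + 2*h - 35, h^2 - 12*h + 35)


(1) = gcd((l - 2)*(l - 1)^2, (l - 1)*(l + 7)) = l - 1
(2) = z - 5
(3) = v - 5/4
(4) = k^2 - 11*k + 30
(5) = gcd((h - 5)*(h + 7), (h - 7)*(h - 5)) = h - 5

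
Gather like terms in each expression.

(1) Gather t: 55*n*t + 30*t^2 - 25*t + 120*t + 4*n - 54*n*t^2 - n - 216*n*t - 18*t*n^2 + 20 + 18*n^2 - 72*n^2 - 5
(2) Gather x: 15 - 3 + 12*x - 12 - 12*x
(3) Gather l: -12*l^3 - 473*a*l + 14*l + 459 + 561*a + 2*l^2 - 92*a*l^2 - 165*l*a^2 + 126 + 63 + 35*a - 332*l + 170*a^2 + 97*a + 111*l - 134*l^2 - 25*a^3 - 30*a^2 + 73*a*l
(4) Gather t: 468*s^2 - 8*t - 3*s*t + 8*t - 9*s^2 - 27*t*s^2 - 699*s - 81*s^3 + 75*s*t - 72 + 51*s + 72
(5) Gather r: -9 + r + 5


(1) = -54*n^2 + 3*n + t^2*(30 - 54*n) + t*(-18*n^2 - 161*n + 95) + 15
(2) = 0
(3) = -25*a^3 + 140*a^2 + 693*a - 12*l^3 + l^2*(-92*a - 132) + l*(-165*a^2 - 400*a - 207) + 648
(4) = -81*s^3 + 459*s^2 - 648*s + t*(-27*s^2 + 72*s)
(5) = r - 4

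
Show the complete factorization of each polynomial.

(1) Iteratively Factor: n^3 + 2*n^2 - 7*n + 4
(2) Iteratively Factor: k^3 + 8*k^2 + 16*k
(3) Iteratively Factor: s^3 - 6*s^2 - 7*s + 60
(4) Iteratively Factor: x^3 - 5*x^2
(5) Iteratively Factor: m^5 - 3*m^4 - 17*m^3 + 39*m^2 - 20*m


(1) = (n + 4)*(n^2 - 2*n + 1) = (n - 1)*(n + 4)*(n - 1)
(2) = (k + 4)*(k^2 + 4*k) = k*(k + 4)*(k + 4)
(3) = (s - 5)*(s^2 - s - 12) = (s - 5)*(s + 3)*(s - 4)
(4) = (x - 5)*(x^2) = x*(x - 5)*(x)
(5) = (m - 5)*(m^4 + 2*m^3 - 7*m^2 + 4*m) = (m - 5)*(m + 4)*(m^3 - 2*m^2 + m) = (m - 5)*(m - 1)*(m + 4)*(m^2 - m) = m*(m - 5)*(m - 1)*(m + 4)*(m - 1)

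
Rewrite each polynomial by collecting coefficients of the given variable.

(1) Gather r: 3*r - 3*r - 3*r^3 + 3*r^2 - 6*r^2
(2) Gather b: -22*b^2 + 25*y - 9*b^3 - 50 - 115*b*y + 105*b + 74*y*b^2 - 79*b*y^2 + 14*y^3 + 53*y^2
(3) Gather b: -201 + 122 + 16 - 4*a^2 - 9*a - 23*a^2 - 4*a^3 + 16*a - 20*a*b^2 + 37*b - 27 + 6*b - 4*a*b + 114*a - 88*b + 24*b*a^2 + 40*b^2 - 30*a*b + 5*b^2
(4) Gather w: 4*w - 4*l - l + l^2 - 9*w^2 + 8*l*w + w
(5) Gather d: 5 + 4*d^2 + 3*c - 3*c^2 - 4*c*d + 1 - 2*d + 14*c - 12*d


(1) = -3*r^3 - 3*r^2
(2) = -9*b^3 + b^2*(74*y - 22) + b*(-79*y^2 - 115*y + 105) + 14*y^3 + 53*y^2 + 25*y - 50
(3) = -4*a^3 - 27*a^2 + 121*a + b^2*(45 - 20*a) + b*(24*a^2 - 34*a - 45) - 90
(4) = l^2 - 5*l - 9*w^2 + w*(8*l + 5)
(5) = -3*c^2 + 17*c + 4*d^2 + d*(-4*c - 14) + 6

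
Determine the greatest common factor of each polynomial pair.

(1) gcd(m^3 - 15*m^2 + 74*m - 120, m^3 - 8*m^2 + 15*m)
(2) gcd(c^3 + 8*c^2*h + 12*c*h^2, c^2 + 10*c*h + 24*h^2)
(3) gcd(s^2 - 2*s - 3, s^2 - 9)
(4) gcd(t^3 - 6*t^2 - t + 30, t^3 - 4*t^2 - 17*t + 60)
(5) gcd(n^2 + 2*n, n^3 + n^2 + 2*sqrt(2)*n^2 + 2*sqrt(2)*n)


(1) = gcd((m - 6)*(m - 5)*(m - 4), m*(m - 5)*(m - 3)) = m - 5
(2) = gcd(c*(c + 2*h)*(c + 6*h), (c + 4*h)*(c + 6*h)) = c + 6*h
(3) = s - 3
(4) = t^2 - 8*t + 15
(5) = n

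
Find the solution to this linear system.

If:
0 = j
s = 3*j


Then:
j = 0
s = 0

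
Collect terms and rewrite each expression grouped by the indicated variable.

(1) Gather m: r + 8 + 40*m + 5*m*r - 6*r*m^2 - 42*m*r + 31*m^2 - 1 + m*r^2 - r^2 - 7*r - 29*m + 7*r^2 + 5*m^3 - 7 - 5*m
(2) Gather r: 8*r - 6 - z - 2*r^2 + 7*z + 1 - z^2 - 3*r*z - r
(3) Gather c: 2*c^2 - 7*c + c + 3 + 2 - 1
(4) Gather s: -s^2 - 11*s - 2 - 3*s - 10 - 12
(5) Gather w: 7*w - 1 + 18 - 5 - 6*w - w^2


(1) = 5*m^3 + m^2*(31 - 6*r) + m*(r^2 - 37*r + 6) + 6*r^2 - 6*r
(2) = -2*r^2 + r*(7 - 3*z) - z^2 + 6*z - 5
(3) = 2*c^2 - 6*c + 4
(4) = -s^2 - 14*s - 24
(5) = -w^2 + w + 12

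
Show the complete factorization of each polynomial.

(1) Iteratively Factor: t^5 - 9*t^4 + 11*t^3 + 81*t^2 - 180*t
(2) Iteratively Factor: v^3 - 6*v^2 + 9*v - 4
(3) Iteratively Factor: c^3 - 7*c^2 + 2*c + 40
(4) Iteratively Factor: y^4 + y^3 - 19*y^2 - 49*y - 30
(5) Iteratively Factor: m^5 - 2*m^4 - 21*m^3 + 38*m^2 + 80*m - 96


(1) = (t + 3)*(t^4 - 12*t^3 + 47*t^2 - 60*t) = (t - 5)*(t + 3)*(t^3 - 7*t^2 + 12*t) = (t - 5)*(t - 3)*(t + 3)*(t^2 - 4*t) = t*(t - 5)*(t - 3)*(t + 3)*(t - 4)
(2) = (v - 1)*(v^2 - 5*v + 4) = (v - 4)*(v - 1)*(v - 1)
(3) = (c + 2)*(c^2 - 9*c + 20) = (c - 5)*(c + 2)*(c - 4)
(4) = (y + 2)*(y^3 - y^2 - 17*y - 15) = (y - 5)*(y + 2)*(y^2 + 4*y + 3) = (y - 5)*(y + 2)*(y + 3)*(y + 1)
(5) = (m - 3)*(m^4 + m^3 - 18*m^2 - 16*m + 32) = (m - 3)*(m - 1)*(m^3 + 2*m^2 - 16*m - 32) = (m - 3)*(m - 1)*(m + 4)*(m^2 - 2*m - 8) = (m - 4)*(m - 3)*(m - 1)*(m + 4)*(m + 2)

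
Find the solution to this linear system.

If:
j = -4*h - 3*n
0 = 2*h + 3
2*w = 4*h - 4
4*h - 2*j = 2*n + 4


Then:
h = -3/2
j = -21/2
n = 11/2
w = -5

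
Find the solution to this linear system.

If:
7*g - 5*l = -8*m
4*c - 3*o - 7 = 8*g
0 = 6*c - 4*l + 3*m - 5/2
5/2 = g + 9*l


Then:
c = 36/173 - 129*o/692
g = -81*o/173 - 1067/1384
l = 9*o/173 + 503/1384
m = 153*o/346 + 156/173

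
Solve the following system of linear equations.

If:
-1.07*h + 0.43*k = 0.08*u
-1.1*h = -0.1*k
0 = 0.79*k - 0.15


Then:
h = 0.02
k = 0.19
u = 0.79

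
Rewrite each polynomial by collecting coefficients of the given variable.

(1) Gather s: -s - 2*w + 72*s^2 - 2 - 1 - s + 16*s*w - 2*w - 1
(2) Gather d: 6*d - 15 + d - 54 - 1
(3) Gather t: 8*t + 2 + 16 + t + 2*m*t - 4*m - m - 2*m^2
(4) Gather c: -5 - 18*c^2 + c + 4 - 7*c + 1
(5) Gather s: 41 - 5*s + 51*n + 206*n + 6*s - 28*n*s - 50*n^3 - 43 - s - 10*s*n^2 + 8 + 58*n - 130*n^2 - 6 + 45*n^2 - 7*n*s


(1) = 72*s^2 + s*(16*w - 2) - 4*w - 4
(2) = 7*d - 70
(3) = -2*m^2 - 5*m + t*(2*m + 9) + 18
(4) = -18*c^2 - 6*c
(5) = -50*n^3 - 85*n^2 + 315*n + s*(-10*n^2 - 35*n)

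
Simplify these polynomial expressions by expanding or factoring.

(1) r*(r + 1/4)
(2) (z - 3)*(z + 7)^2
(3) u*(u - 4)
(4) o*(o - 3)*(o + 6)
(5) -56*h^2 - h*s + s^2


(1) = r^2 + r/4
(2) = z^3 + 11*z^2 + 7*z - 147
(3) = u^2 - 4*u
(4) = o^3 + 3*o^2 - 18*o
(5) = (-8*h + s)*(7*h + s)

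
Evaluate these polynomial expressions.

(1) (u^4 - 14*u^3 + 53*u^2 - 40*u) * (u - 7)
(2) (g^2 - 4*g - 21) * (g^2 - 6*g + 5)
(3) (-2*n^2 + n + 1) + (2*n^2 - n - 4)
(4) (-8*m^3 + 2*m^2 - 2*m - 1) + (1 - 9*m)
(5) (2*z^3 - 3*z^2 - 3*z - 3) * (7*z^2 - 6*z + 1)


(1) = u^5 - 21*u^4 + 151*u^3 - 411*u^2 + 280*u
(2) = g^4 - 10*g^3 + 8*g^2 + 106*g - 105
(3) = -3
(4) = -8*m^3 + 2*m^2 - 11*m
(5) = 14*z^5 - 33*z^4 - z^3 - 6*z^2 + 15*z - 3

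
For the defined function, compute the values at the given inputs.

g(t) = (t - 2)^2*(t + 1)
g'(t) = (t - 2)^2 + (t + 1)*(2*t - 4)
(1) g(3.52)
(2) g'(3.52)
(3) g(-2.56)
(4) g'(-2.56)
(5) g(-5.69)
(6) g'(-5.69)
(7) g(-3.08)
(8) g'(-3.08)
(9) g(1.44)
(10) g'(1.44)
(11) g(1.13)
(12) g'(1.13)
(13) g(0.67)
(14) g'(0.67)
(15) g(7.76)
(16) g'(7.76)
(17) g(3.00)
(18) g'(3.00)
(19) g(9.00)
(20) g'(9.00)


(1) = 10.44
(2) = 16.05
(3) = -32.44
(4) = 35.02
(5) = -277.35
(6) = 131.27
(7) = -53.68
(8) = 46.94
(9) = 0.77
(10) = -2.42
(11) = 1.61
(12) = -2.95
(13) = 2.95
(14) = -2.67
(15) = 290.64
(16) = 134.09
(17) = 4.00
(18) = 9.00
(19) = 490.00
(20) = 189.00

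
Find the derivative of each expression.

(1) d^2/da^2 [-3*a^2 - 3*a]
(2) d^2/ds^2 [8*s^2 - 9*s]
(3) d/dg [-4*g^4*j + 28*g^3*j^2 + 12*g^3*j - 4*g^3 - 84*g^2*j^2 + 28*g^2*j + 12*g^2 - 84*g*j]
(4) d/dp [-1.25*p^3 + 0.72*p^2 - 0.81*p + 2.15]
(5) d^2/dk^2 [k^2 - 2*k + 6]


(1) = -6
(2) = 16
(3) = -16*g^3*j + 84*g^2*j^2 + 36*g^2*j - 12*g^2 - 168*g*j^2 + 56*g*j + 24*g - 84*j
(4) = -3.75*p^2 + 1.44*p - 0.81
(5) = 2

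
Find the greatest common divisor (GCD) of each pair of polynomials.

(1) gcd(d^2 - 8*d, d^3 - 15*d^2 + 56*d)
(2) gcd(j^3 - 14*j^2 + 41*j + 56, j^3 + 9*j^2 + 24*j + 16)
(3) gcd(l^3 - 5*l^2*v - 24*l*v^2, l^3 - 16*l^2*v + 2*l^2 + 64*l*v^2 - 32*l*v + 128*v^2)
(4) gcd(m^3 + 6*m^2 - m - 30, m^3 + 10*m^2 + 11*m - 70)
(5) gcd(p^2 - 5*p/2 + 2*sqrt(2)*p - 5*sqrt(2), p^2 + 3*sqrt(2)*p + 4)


(1) = gcd(d*(d - 8), d*(d - 8)*(d - 7)) = d^2 - 8*d
(2) = gcd((j - 8)*(j - 7)*(j + 1), (j + 1)*(j + 4)^2) = j + 1
(3) = -l + 8*v
(4) = gcd((m - 2)*(m + 3)*(m + 5), (m - 2)*(m + 5)*(m + 7)) = m^2 + 3*m - 10
(5) = gcd((p - 5/2)*(p + 2*sqrt(2)), (p + sqrt(2))*(p + 2*sqrt(2))) = p + 2*sqrt(2)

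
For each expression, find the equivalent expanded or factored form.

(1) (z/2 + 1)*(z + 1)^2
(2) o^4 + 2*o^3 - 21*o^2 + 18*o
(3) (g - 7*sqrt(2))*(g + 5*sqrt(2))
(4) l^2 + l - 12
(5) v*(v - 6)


(1) = z^3/2 + 2*z^2 + 5*z/2 + 1
(2) = o*(o - 3)*(o - 1)*(o + 6)
(3) = g^2 - 2*sqrt(2)*g - 70
(4) = (l - 3)*(l + 4)
(5) = v^2 - 6*v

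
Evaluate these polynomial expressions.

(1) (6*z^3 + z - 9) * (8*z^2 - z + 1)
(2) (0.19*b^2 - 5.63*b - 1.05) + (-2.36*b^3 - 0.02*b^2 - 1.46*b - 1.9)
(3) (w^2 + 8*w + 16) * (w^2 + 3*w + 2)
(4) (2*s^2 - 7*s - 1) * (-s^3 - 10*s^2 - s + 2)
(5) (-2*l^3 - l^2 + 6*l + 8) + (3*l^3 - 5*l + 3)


(1) = 48*z^5 - 6*z^4 + 14*z^3 - 73*z^2 + 10*z - 9
(2) = -2.36*b^3 + 0.17*b^2 - 7.09*b - 2.95
(3) = w^4 + 11*w^3 + 42*w^2 + 64*w + 32
(4) = -2*s^5 - 13*s^4 + 69*s^3 + 21*s^2 - 13*s - 2
(5) = l^3 - l^2 + l + 11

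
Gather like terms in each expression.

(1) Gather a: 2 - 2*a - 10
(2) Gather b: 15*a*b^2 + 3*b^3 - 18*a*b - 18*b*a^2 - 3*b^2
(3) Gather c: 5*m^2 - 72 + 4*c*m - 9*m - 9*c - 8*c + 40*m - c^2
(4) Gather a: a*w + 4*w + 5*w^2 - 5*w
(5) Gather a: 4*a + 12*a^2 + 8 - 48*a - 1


(1) = -2*a - 8
(2) = 3*b^3 + b^2*(15*a - 3) + b*(-18*a^2 - 18*a)
(3) = -c^2 + c*(4*m - 17) + 5*m^2 + 31*m - 72
(4) = a*w + 5*w^2 - w
(5) = 12*a^2 - 44*a + 7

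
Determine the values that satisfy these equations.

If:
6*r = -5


Then:
r = -5/6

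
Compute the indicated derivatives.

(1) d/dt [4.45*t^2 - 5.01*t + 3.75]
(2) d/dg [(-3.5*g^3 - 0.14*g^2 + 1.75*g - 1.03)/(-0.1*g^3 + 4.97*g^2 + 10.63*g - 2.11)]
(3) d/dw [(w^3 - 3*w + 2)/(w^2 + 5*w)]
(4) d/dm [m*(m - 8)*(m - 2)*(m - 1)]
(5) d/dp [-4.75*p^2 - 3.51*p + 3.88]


(1) = 8.9*t - 5.01
(2) = (-17.409*g^4 - 74.06*g^3 + 11.6603*g^2 + 10.829*g + 7.2564)/(0.01*g^6 - 0.994*g^5 + 22.5749*g^4 + 106.0842*g^3 + 92.0235*g^2 - 44.8586*g + 4.4521)
(3) = (w^4 + 10*w^3 + 3*w^2 - 4*w - 10)/(w^2*(w^2 + 10*w + 25))
(4) = 4*m^3 - 33*m^2 + 52*m - 16
(5) = -9.5*p - 3.51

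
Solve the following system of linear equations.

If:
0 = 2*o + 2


Then:
o = -1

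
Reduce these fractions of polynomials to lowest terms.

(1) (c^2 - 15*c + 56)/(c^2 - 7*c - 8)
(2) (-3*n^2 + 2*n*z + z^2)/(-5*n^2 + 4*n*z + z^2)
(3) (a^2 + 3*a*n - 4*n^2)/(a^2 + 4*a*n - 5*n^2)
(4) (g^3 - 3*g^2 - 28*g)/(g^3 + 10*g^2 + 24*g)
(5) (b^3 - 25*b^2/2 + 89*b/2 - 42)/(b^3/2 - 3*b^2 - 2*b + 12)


(1) = (c - 7)/(c + 1)
(2) = (3*n + z)/(5*n + z)
(3) = (a + 4*n)/(a + 5*n)
(4) = (g - 7)/(g + 6)
(5) = (2*b^3 - 25*b^2 + 89*b - 84)/(b^3 - 6*b^2 - 4*b + 24)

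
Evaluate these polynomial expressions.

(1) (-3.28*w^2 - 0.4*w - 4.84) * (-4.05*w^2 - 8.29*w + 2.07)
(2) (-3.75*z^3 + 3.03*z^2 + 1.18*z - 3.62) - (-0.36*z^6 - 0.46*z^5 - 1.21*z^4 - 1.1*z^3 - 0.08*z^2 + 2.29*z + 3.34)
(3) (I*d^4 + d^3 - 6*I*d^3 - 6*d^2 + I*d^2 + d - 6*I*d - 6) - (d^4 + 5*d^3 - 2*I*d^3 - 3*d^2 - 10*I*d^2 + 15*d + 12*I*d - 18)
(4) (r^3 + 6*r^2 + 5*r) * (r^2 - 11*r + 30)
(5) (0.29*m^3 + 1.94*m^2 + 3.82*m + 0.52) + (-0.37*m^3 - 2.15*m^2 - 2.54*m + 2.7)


(1) = 13.284*w^4 + 28.8112*w^3 + 16.1284*w^2 + 39.2956*w - 10.0188
(2) = 0.36*z^6 + 0.46*z^5 + 1.21*z^4 - 2.65*z^3 + 3.11*z^2 - 1.11*z - 6.96
(3) = -d^4 + I*d^4 - 4*d^3 - 4*I*d^3 - 3*d^2 + 11*I*d^2 - 14*d - 18*I*d + 12
(4) = r^5 - 5*r^4 - 31*r^3 + 125*r^2 + 150*r
(5) = -0.08*m^3 - 0.21*m^2 + 1.28*m + 3.22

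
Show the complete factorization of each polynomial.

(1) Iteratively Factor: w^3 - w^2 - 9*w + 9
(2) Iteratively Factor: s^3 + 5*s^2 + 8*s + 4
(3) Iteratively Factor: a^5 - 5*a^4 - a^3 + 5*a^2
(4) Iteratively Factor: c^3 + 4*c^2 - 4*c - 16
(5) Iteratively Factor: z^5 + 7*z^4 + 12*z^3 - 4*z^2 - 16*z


(1) = (w - 1)*(w^2 - 9) = (w - 3)*(w - 1)*(w + 3)
(2) = (s + 2)*(s^2 + 3*s + 2) = (s + 2)^2*(s + 1)
(3) = (a)*(a^4 - 5*a^3 - a^2 + 5*a) = a*(a + 1)*(a^3 - 6*a^2 + 5*a) = a*(a - 5)*(a + 1)*(a^2 - a) = a*(a - 5)*(a - 1)*(a + 1)*(a)
(4) = (c + 2)*(c^2 + 2*c - 8) = (c - 2)*(c + 2)*(c + 4)
(5) = (z + 2)*(z^4 + 5*z^3 + 2*z^2 - 8*z) = (z - 1)*(z + 2)*(z^3 + 6*z^2 + 8*z) = (z - 1)*(z + 2)*(z + 4)*(z^2 + 2*z) = (z - 1)*(z + 2)^2*(z + 4)*(z)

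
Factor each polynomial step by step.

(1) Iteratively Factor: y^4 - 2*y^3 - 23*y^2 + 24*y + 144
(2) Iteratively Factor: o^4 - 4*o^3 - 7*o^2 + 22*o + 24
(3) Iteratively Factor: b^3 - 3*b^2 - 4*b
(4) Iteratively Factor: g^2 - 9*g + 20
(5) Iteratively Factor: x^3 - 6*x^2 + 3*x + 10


(1) = (y + 3)*(y^3 - 5*y^2 - 8*y + 48) = (y - 4)*(y + 3)*(y^2 - y - 12) = (y - 4)*(y + 3)^2*(y - 4)
(2) = (o + 1)*(o^3 - 5*o^2 - 2*o + 24) = (o - 4)*(o + 1)*(o^2 - o - 6) = (o - 4)*(o - 3)*(o + 1)*(o + 2)
(3) = (b)*(b^2 - 3*b - 4) = b*(b + 1)*(b - 4)
(4) = (g - 5)*(g - 4)
(5) = (x - 5)*(x^2 - x - 2) = (x - 5)*(x + 1)*(x - 2)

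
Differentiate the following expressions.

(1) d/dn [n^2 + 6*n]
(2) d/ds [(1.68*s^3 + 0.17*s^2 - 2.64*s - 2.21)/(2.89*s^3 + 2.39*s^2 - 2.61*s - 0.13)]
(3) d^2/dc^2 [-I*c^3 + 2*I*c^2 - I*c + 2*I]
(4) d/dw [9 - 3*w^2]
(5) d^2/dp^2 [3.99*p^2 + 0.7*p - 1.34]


(1) = 2*n + 6
(2) = (3.5239*s^4 + 6.4896*s^3 + 24.3714*s^2 + 10.5196*s - 5.4249)/(8.3521*s^6 + 13.8142*s^5 - 9.3737*s^4 - 13.2272*s^3 + 6.1907*s^2 + 0.6786*s + 0.0169)
(3) = I*(4 - 6*c)
(4) = -6*w
(5) = 7.98000000000000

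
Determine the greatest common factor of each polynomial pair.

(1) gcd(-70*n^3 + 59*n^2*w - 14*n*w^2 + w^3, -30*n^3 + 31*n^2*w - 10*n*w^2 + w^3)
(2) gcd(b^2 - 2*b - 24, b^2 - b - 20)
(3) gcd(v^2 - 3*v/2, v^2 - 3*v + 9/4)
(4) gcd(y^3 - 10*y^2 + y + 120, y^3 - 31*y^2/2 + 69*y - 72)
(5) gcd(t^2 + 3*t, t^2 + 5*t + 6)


(1) = 10*n^2 - 7*n*w + w^2
(2) = gcd((b - 6)*(b + 4), (b - 5)*(b + 4)) = b + 4
(3) = v - 3/2
(4) = y - 8
(5) = gcd(t*(t + 3), (t + 2)*(t + 3)) = t + 3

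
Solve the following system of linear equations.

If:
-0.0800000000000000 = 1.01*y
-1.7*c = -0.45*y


Then:
c = -0.02
y = -0.08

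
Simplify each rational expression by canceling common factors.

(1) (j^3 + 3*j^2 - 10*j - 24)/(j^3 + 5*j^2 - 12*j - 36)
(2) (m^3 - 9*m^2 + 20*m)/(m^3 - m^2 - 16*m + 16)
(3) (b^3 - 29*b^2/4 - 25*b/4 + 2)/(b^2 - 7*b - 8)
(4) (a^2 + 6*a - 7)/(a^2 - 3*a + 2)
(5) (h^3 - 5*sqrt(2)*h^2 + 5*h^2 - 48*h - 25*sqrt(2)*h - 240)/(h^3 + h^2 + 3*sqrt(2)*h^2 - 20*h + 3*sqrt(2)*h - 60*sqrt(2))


(1) = (j + 4)/(j + 6)
(2) = (m^2 - 5*m)/(m^2 + 3*m - 4)
(3) = b - 1/4
(4) = (a + 7)/(a - 2)
(5) = (h - 8*sqrt(2))/(h - 4)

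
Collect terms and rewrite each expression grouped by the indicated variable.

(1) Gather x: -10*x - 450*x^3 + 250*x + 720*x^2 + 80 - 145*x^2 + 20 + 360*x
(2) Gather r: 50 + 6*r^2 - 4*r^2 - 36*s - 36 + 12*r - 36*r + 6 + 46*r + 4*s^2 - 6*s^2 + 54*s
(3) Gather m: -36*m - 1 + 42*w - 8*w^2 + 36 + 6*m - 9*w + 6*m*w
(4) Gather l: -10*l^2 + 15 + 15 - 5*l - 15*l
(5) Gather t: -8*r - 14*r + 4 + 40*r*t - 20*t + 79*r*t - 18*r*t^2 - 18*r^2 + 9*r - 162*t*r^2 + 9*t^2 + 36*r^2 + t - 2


(1) = -450*x^3 + 575*x^2 + 600*x + 100
(2) = 2*r^2 + 22*r - 2*s^2 + 18*s + 20
(3) = m*(6*w - 30) - 8*w^2 + 33*w + 35
(4) = -10*l^2 - 20*l + 30
(5) = 18*r^2 - 13*r + t^2*(9 - 18*r) + t*(-162*r^2 + 119*r - 19) + 2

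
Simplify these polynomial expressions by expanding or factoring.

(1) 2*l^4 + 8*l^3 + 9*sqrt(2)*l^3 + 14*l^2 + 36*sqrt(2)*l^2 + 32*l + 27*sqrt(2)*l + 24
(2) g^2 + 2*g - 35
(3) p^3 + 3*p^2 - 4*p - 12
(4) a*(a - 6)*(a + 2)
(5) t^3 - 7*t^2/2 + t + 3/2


(1) = (l + 3)*(l + 4*sqrt(2))*(sqrt(2)*l + 1)*(sqrt(2)*l + sqrt(2))
(2) = (g - 5)*(g + 7)
(3) = (p - 2)*(p + 2)*(p + 3)
(4) = a^3 - 4*a^2 - 12*a
(5) = (t - 3)*(t - 1)*(t + 1/2)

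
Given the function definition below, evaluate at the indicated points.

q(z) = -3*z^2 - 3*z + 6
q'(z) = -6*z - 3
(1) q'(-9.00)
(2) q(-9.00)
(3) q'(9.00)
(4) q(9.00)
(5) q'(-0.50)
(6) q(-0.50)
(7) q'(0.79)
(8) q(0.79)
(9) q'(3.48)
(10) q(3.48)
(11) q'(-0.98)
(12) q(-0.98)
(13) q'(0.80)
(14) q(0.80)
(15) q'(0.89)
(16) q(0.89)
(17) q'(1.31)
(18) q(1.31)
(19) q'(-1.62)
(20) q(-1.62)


(1) = 51.00
(2) = -210.00
(3) = -57.00
(4) = -264.00
(5) = 0.00
(6) = 6.75
(7) = -7.74
(8) = 1.76
(9) = -23.88
(10) = -40.77
(11) = 2.88
(12) = 6.06
(13) = -7.80
(14) = 1.68
(15) = -8.34
(16) = 0.95
(17) = -10.86
(18) = -3.08
(19) = 6.72
(20) = 2.99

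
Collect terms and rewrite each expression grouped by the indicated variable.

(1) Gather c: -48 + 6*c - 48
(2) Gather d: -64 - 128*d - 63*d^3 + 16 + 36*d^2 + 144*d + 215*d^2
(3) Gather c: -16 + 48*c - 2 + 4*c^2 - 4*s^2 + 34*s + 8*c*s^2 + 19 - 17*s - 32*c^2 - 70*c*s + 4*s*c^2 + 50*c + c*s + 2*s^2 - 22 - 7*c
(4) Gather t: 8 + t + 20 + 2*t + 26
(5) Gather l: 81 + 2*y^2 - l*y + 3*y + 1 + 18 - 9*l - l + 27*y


(1) = 6*c - 96
(2) = -63*d^3 + 251*d^2 + 16*d - 48
(3) = c^2*(4*s - 28) + c*(8*s^2 - 69*s + 91) - 2*s^2 + 17*s - 21
(4) = 3*t + 54
(5) = l*(-y - 10) + 2*y^2 + 30*y + 100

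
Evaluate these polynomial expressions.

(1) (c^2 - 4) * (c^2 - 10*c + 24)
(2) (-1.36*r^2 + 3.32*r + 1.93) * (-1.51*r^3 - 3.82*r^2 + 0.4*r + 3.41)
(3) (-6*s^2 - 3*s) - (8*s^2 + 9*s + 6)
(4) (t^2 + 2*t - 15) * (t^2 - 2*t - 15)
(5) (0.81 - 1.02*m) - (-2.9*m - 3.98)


(1) = c^4 - 10*c^3 + 20*c^2 + 40*c - 96
(2) = 2.0536*r^5 + 0.182*r^4 - 16.1407*r^3 - 10.6822*r^2 + 12.0932*r + 6.5813
(3) = -14*s^2 - 12*s - 6
(4) = t^4 - 34*t^2 + 225
(5) = 1.88*m + 4.79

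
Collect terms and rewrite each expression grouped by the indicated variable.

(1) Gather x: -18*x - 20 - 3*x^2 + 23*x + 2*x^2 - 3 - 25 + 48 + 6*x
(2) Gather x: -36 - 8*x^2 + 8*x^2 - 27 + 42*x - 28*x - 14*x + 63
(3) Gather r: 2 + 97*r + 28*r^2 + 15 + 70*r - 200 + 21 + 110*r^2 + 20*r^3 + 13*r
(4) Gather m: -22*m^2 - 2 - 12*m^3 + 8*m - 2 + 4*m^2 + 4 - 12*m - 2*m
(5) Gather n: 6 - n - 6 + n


(1) = -x^2 + 11*x
(2) = 0
(3) = 20*r^3 + 138*r^2 + 180*r - 162
(4) = -12*m^3 - 18*m^2 - 6*m
(5) = 0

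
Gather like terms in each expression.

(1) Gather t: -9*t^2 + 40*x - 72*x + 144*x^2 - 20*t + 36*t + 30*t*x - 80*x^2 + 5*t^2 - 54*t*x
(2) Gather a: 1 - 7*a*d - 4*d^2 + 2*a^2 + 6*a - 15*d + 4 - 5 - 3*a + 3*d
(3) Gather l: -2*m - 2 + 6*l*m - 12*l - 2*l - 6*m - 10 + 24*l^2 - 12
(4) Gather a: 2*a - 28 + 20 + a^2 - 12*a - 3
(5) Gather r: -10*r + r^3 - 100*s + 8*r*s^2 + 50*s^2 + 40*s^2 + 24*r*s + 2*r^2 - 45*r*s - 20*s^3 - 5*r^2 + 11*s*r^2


(1) = -4*t^2 + t*(16 - 24*x) + 64*x^2 - 32*x
(2) = 2*a^2 + a*(3 - 7*d) - 4*d^2 - 12*d
(3) = 24*l^2 + l*(6*m - 14) - 8*m - 24
(4) = a^2 - 10*a - 11
(5) = r^3 + r^2*(11*s - 3) + r*(8*s^2 - 21*s - 10) - 20*s^3 + 90*s^2 - 100*s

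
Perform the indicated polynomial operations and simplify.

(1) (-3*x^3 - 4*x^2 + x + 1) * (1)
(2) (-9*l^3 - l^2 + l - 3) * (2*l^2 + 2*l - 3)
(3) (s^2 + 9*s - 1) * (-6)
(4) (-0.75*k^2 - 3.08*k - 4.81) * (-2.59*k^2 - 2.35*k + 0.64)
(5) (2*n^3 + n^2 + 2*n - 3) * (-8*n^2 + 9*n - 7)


(1) = -3*x^3 - 4*x^2 + x + 1
(2) = -18*l^5 - 20*l^4 + 27*l^3 - l^2 - 9*l + 9
(3) = -6*s^2 - 54*s + 6
(4) = 1.9425*k^4 + 9.7397*k^3 + 19.2159*k^2 + 9.3323*k - 3.0784
(5) = -16*n^5 + 10*n^4 - 21*n^3 + 35*n^2 - 41*n + 21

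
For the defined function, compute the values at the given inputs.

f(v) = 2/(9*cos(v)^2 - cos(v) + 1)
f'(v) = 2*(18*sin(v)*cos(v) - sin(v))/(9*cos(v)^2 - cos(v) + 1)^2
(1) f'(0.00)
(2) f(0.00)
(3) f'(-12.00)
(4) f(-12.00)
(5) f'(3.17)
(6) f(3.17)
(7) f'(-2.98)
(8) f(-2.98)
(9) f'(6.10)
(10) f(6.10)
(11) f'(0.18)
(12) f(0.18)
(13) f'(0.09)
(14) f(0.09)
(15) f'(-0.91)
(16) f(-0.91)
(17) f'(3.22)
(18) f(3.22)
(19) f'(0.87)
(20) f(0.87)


(1) = 0.00
(2) = 0.22
(3) = 0.35
(4) = 0.30
(5) = 0.01
(6) = 0.18
(7) = 0.05
(8) = 0.19
(9) = -0.08
(10) = 0.23
(11) = 0.08
(12) = 0.23
(13) = 0.04
(14) = 0.22
(15) = -1.11
(16) = 0.53
(17) = 0.02
(18) = 0.18
(19) = 0.97
(20) = 0.49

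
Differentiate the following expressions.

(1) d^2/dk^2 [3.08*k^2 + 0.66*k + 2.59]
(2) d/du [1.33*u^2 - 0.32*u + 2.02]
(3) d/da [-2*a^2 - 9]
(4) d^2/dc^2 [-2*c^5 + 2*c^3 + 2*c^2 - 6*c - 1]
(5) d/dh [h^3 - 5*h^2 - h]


(1) = 6.16000000000000
(2) = 2.66*u - 0.32
(3) = -4*a
(4) = -40*c^3 + 12*c + 4
(5) = 3*h^2 - 10*h - 1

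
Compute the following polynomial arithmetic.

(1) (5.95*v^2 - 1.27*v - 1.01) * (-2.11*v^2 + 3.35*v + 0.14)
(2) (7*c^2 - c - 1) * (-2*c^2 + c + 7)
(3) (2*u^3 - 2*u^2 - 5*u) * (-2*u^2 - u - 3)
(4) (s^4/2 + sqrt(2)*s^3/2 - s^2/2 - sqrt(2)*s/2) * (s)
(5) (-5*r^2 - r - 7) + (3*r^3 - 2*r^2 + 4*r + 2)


(1) = -12.5545*v^4 + 22.6122*v^3 - 1.2904*v^2 - 3.5613*v - 0.1414
(2) = -14*c^4 + 9*c^3 + 50*c^2 - 8*c - 7
(3) = -4*u^5 + 2*u^4 + 6*u^3 + 11*u^2 + 15*u
(4) = s^5/2 + sqrt(2)*s^4/2 - s^3/2 - sqrt(2)*s^2/2
(5) = 3*r^3 - 7*r^2 + 3*r - 5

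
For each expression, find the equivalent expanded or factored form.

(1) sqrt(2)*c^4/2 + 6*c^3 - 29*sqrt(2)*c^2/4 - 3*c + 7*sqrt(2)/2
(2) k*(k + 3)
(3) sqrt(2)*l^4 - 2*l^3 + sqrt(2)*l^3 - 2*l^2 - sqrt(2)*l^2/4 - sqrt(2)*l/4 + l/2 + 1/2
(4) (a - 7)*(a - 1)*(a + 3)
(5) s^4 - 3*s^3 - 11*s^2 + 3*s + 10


(1) = (c - sqrt(2))*(c - sqrt(2)/2)*(c + 7*sqrt(2))*(sqrt(2)*c/2 + 1/2)
(2) = k^2 + 3*k
(3) = (l - 1/2)*(l + 1/2)*(l - sqrt(2))*(sqrt(2)*l + sqrt(2))
(4) = a^3 - 5*a^2 - 17*a + 21
(5) = (s - 5)*(s - 1)*(s + 1)*(s + 2)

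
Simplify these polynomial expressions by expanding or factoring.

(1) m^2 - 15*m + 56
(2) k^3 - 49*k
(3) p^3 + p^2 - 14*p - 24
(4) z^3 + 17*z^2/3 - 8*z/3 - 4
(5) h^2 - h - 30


(1) = (m - 8)*(m - 7)
(2) = k*(k - 7)*(k + 7)
(3) = (p - 4)*(p + 2)*(p + 3)
(4) = (z - 1)*(z + 2/3)*(z + 6)
(5) = (h - 6)*(h + 5)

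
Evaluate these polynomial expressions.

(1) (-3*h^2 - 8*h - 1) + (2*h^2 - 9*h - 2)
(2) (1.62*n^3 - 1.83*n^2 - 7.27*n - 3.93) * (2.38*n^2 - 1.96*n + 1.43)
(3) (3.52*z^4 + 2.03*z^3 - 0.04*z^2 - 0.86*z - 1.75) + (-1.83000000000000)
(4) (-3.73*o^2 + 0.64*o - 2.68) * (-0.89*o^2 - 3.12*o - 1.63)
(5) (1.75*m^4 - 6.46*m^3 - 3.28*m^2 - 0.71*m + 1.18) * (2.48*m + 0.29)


(1) = -h^2 - 17*h - 3
(2) = 3.8556*n^5 - 7.5306*n^4 - 11.3992*n^3 + 2.2789*n^2 - 2.6933*n - 5.6199
(3) = 3.52*z^4 + 2.03*z^3 - 0.04*z^2 - 0.86*z - 3.58
(4) = 3.3197*o^4 + 11.068*o^3 + 6.4683*o^2 + 7.3184*o + 4.3684
(5) = 4.34*m^5 - 15.5133*m^4 - 10.0078*m^3 - 2.712*m^2 + 2.7205*m + 0.3422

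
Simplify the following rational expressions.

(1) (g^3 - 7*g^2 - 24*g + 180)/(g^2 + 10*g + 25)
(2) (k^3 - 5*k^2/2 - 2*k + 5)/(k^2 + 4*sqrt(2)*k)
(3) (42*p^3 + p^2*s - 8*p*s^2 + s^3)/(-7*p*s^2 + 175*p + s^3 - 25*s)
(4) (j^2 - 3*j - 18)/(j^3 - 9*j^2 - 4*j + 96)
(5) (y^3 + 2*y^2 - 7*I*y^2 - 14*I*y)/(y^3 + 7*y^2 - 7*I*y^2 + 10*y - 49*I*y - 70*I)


(1) = (g^2 - 12*g + 36)/(g + 5)
(2) = (2*k^3 - 5*k^2 - 4*k + 10)/(2*k^2 + 8*sqrt(2)*k)
(3) = (-6*p^2 - p*s + s^2)/(s^2 - 25)
(4) = (j - 6)/(j^2 - 12*j + 32)
(5) = y/(y + 5)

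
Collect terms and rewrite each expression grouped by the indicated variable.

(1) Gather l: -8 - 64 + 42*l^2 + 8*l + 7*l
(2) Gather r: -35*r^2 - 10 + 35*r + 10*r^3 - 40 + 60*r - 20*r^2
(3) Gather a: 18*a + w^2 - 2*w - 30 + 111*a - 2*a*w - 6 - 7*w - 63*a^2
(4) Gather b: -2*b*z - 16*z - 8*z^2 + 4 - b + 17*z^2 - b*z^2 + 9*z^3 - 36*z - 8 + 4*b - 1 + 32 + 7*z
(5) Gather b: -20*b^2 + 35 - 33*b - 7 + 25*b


(1) = 42*l^2 + 15*l - 72
(2) = 10*r^3 - 55*r^2 + 95*r - 50
(3) = -63*a^2 + a*(129 - 2*w) + w^2 - 9*w - 36
(4) = b*(-z^2 - 2*z + 3) + 9*z^3 + 9*z^2 - 45*z + 27
(5) = -20*b^2 - 8*b + 28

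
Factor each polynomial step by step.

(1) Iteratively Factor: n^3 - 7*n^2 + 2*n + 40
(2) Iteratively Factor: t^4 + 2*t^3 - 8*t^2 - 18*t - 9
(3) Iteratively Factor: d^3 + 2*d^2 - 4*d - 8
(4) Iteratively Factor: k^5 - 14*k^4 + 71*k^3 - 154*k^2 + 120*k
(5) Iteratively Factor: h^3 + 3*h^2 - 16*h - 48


(1) = (n - 4)*(n^2 - 3*n - 10) = (n - 4)*(n + 2)*(n - 5)
(2) = (t + 3)*(t^3 - t^2 - 5*t - 3) = (t - 3)*(t + 3)*(t^2 + 2*t + 1) = (t - 3)*(t + 1)*(t + 3)*(t + 1)
(3) = (d + 2)*(d^2 - 4) = (d - 2)*(d + 2)*(d + 2)
(4) = (k - 2)*(k^4 - 12*k^3 + 47*k^2 - 60*k) = k*(k - 2)*(k^3 - 12*k^2 + 47*k - 60) = k*(k - 4)*(k - 2)*(k^2 - 8*k + 15) = k*(k - 4)*(k - 3)*(k - 2)*(k - 5)
(5) = (h - 4)*(h^2 + 7*h + 12) = (h - 4)*(h + 3)*(h + 4)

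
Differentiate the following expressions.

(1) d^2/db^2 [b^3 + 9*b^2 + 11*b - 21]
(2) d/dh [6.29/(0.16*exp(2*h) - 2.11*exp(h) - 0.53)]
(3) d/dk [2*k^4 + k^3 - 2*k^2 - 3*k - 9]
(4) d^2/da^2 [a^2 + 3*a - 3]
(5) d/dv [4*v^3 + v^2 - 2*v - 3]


(1) = 6*b + 18
(2) = (13.2719 - 2.0128*exp(h))*exp(h)/(-0.16*exp(2*h) + 2.11*exp(h) + 0.53)^2
(3) = 8*k^3 + 3*k^2 - 4*k - 3
(4) = 2
(5) = 12*v^2 + 2*v - 2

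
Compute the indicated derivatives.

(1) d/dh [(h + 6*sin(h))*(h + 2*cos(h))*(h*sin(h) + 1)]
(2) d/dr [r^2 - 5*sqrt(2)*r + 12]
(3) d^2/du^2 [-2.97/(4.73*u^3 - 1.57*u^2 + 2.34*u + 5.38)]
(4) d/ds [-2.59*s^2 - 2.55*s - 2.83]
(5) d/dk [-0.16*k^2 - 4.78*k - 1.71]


(1) = (h + 6*sin(h))*(h + 2*cos(h))*(h*cos(h) + sin(h)) - (h + 6*sin(h))*(h*sin(h) + 1)*(2*sin(h) - 1) + (h + 2*cos(h))*(h*sin(h) + 1)*(6*cos(h) + 1)
(2) = 2*r - 5*sqrt(2)
(3) = ((84.2886*u - 9.3258)*(4.73*u^3 - 1.57*u^2 + 2.34*u + 5.38) - 2.97*(14.19*u^2 - 3.14*u + 2.34)*(28.38*u^2 - 6.28*u + 4.68))/(4.73*u^3 - 1.57*u^2 + 2.34*u + 5.38)^3
(4) = -5.18*s - 2.55
(5) = -0.32*k - 4.78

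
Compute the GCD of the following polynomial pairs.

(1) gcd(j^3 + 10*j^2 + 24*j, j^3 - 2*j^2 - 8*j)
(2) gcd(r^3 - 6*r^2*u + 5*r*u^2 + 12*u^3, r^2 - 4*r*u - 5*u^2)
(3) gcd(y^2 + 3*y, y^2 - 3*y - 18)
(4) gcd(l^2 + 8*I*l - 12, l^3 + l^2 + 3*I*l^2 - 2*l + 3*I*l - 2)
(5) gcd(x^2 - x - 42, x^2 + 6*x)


(1) = j
(2) = gcd((r - 4*u)*(r - 3*u)*(r + u), (r - 5*u)*(r + u)) = r + u
(3) = gcd(y*(y + 3), (y - 6)*(y + 3)) = y + 3
(4) = gcd((l + 2*I)*(l + 6*I), (l + 1)*(l + I)*(l + 2*I)) = l + 2*I
(5) = gcd((x - 7)*(x + 6), x*(x + 6)) = x + 6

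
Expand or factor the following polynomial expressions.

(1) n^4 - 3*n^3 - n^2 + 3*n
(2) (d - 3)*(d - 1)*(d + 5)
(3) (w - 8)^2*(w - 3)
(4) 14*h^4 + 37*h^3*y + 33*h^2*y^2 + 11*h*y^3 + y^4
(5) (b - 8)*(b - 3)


(1) = n*(n - 3)*(n - 1)*(n + 1)
(2) = d^3 + d^2 - 17*d + 15
(3) = w^3 - 19*w^2 + 112*w - 192
(4) = (h + y)^2*(2*h + y)*(7*h + y)
(5) = b^2 - 11*b + 24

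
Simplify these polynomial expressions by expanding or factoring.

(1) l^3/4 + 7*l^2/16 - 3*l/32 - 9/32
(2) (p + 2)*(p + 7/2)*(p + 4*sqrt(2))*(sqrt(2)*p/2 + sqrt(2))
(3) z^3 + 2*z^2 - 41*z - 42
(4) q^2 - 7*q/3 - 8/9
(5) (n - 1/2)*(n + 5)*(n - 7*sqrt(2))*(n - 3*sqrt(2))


(1) = (l/4 + 1/4)*(l - 3/4)*(l + 3/2)
(2) = sqrt(2)*p^4/2 + 4*p^3 + 15*sqrt(2)*p^3/4 + 9*sqrt(2)*p^2 + 30*p^2 + 7*sqrt(2)*p + 72*p + 56
(3) = (z - 6)*(z + 1)*(z + 7)
(4) = (q - 8/3)*(q + 1/3)
(5) = n^4 - 10*sqrt(2)*n^3 + 9*n^3/2 - 45*sqrt(2)*n^2 + 79*n^2/2 + 25*sqrt(2)*n + 189*n - 105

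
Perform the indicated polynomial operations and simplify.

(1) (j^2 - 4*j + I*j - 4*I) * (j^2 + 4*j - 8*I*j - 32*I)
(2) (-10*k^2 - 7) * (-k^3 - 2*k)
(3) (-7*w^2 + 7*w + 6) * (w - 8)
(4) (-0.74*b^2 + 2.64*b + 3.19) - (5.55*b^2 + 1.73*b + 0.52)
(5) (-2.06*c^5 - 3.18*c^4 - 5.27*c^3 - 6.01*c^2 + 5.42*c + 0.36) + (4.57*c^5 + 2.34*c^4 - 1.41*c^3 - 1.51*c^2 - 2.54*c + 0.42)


(1) = j^4 - 7*I*j^3 - 8*j^2 + 112*I*j - 128
(2) = 10*k^5 + 27*k^3 + 14*k
(3) = -7*w^3 + 63*w^2 - 50*w - 48
(4) = -6.29*b^2 + 0.91*b + 2.67
(5) = 2.51*c^5 - 0.84*c^4 - 6.68*c^3 - 7.52*c^2 + 2.88*c + 0.78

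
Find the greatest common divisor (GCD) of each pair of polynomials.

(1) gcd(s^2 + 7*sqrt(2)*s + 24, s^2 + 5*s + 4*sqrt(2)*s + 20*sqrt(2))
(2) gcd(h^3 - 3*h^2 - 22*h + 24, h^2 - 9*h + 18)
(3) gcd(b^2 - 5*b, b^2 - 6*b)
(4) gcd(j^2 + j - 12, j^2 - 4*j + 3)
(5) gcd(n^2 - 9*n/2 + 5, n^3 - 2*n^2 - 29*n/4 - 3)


(1) = gcd((s + 3*sqrt(2))*(s + 4*sqrt(2)), (s + 5)*(s + 4*sqrt(2))) = s + 4*sqrt(2)
(2) = h - 6
(3) = gcd(b*(b - 5), b*(b - 6)) = b
(4) = j - 3
(5) = 1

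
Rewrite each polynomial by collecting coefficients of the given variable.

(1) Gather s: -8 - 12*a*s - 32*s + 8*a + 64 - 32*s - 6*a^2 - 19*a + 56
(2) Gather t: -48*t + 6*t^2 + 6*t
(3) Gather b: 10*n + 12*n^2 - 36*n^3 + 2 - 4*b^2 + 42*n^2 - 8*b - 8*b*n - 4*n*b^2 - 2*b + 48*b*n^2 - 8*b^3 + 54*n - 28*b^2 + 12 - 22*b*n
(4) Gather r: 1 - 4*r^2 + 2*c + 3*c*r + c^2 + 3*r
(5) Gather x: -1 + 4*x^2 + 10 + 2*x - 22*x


(1) = -6*a^2 - 11*a + s*(-12*a - 64) + 112
(2) = 6*t^2 - 42*t
(3) = -8*b^3 + b^2*(-4*n - 32) + b*(48*n^2 - 30*n - 10) - 36*n^3 + 54*n^2 + 64*n + 14
(4) = c^2 + 2*c - 4*r^2 + r*(3*c + 3) + 1
(5) = 4*x^2 - 20*x + 9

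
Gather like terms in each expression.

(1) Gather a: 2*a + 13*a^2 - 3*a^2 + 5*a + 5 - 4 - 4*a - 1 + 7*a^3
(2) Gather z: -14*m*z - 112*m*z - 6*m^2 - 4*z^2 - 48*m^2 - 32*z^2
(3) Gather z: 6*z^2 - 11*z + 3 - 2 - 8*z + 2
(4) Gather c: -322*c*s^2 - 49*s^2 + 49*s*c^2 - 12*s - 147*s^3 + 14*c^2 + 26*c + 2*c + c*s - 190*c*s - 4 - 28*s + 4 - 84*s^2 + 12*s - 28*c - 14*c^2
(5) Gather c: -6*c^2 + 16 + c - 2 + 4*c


(1) = 7*a^3 + 10*a^2 + 3*a
(2) = -54*m^2 - 126*m*z - 36*z^2
(3) = 6*z^2 - 19*z + 3
(4) = 49*c^2*s + c*(-322*s^2 - 189*s) - 147*s^3 - 133*s^2 - 28*s
(5) = -6*c^2 + 5*c + 14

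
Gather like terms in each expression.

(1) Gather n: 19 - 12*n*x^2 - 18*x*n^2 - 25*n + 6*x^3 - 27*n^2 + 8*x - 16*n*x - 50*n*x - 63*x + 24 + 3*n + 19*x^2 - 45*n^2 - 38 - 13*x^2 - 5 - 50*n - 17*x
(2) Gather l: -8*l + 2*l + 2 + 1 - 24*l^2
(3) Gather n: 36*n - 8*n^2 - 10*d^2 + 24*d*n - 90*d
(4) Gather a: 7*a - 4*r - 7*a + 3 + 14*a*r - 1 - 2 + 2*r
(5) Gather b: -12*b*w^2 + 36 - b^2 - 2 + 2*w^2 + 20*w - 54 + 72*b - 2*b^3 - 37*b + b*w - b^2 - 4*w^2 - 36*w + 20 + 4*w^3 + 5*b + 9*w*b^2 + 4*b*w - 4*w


(1) = n^2*(-18*x - 72) + n*(-12*x^2 - 66*x - 72) + 6*x^3 + 6*x^2 - 72*x
(2) = -24*l^2 - 6*l + 3
(3) = -10*d^2 - 90*d - 8*n^2 + n*(24*d + 36)
(4) = 14*a*r - 2*r
(5) = -2*b^3 + b^2*(9*w - 2) + b*(-12*w^2 + 5*w + 40) + 4*w^3 - 2*w^2 - 20*w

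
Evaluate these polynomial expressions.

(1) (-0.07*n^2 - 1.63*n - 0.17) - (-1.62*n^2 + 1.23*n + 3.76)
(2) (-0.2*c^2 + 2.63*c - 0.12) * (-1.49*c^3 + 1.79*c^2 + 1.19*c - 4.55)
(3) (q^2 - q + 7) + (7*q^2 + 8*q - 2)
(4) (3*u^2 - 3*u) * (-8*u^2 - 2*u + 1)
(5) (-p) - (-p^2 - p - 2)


(1) = 1.55*n^2 - 2.86*n - 3.93
(2) = 0.298*c^5 - 4.2767*c^4 + 4.6485*c^3 + 3.8249*c^2 - 12.1093*c + 0.546
(3) = 8*q^2 + 7*q + 5
(4) = -24*u^4 + 18*u^3 + 9*u^2 - 3*u
(5) = p^2 + 2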